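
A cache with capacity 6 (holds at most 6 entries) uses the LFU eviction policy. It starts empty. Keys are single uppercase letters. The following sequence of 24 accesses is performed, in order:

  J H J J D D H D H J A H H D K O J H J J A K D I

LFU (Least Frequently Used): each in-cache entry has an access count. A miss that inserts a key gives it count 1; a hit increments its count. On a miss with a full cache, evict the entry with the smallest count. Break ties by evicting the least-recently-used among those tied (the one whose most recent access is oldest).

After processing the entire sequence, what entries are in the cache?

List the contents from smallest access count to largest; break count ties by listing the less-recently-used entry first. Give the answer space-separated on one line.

LFU simulation (capacity=6):
  1. access J: MISS. Cache: [J(c=1)]
  2. access H: MISS. Cache: [J(c=1) H(c=1)]
  3. access J: HIT, count now 2. Cache: [H(c=1) J(c=2)]
  4. access J: HIT, count now 3. Cache: [H(c=1) J(c=3)]
  5. access D: MISS. Cache: [H(c=1) D(c=1) J(c=3)]
  6. access D: HIT, count now 2. Cache: [H(c=1) D(c=2) J(c=3)]
  7. access H: HIT, count now 2. Cache: [D(c=2) H(c=2) J(c=3)]
  8. access D: HIT, count now 3. Cache: [H(c=2) J(c=3) D(c=3)]
  9. access H: HIT, count now 3. Cache: [J(c=3) D(c=3) H(c=3)]
  10. access J: HIT, count now 4. Cache: [D(c=3) H(c=3) J(c=4)]
  11. access A: MISS. Cache: [A(c=1) D(c=3) H(c=3) J(c=4)]
  12. access H: HIT, count now 4. Cache: [A(c=1) D(c=3) J(c=4) H(c=4)]
  13. access H: HIT, count now 5. Cache: [A(c=1) D(c=3) J(c=4) H(c=5)]
  14. access D: HIT, count now 4. Cache: [A(c=1) J(c=4) D(c=4) H(c=5)]
  15. access K: MISS. Cache: [A(c=1) K(c=1) J(c=4) D(c=4) H(c=5)]
  16. access O: MISS. Cache: [A(c=1) K(c=1) O(c=1) J(c=4) D(c=4) H(c=5)]
  17. access J: HIT, count now 5. Cache: [A(c=1) K(c=1) O(c=1) D(c=4) H(c=5) J(c=5)]
  18. access H: HIT, count now 6. Cache: [A(c=1) K(c=1) O(c=1) D(c=4) J(c=5) H(c=6)]
  19. access J: HIT, count now 6. Cache: [A(c=1) K(c=1) O(c=1) D(c=4) H(c=6) J(c=6)]
  20. access J: HIT, count now 7. Cache: [A(c=1) K(c=1) O(c=1) D(c=4) H(c=6) J(c=7)]
  21. access A: HIT, count now 2. Cache: [K(c=1) O(c=1) A(c=2) D(c=4) H(c=6) J(c=7)]
  22. access K: HIT, count now 2. Cache: [O(c=1) A(c=2) K(c=2) D(c=4) H(c=6) J(c=7)]
  23. access D: HIT, count now 5. Cache: [O(c=1) A(c=2) K(c=2) D(c=5) H(c=6) J(c=7)]
  24. access I: MISS, evict O(c=1). Cache: [I(c=1) A(c=2) K(c=2) D(c=5) H(c=6) J(c=7)]
Total: 17 hits, 7 misses, 1 evictions

Answer: I A K D H J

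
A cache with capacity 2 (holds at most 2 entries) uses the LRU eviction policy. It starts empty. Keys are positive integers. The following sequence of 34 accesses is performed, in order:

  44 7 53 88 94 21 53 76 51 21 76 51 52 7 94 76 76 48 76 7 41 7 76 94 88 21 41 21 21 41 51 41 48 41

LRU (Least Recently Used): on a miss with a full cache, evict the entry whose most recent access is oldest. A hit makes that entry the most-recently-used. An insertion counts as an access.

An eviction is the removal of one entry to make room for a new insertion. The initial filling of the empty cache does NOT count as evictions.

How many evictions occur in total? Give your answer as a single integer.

Answer: 24

Derivation:
LRU simulation (capacity=2):
  1. access 44: MISS. Cache (LRU->MRU): [44]
  2. access 7: MISS. Cache (LRU->MRU): [44 7]
  3. access 53: MISS, evict 44. Cache (LRU->MRU): [7 53]
  4. access 88: MISS, evict 7. Cache (LRU->MRU): [53 88]
  5. access 94: MISS, evict 53. Cache (LRU->MRU): [88 94]
  6. access 21: MISS, evict 88. Cache (LRU->MRU): [94 21]
  7. access 53: MISS, evict 94. Cache (LRU->MRU): [21 53]
  8. access 76: MISS, evict 21. Cache (LRU->MRU): [53 76]
  9. access 51: MISS, evict 53. Cache (LRU->MRU): [76 51]
  10. access 21: MISS, evict 76. Cache (LRU->MRU): [51 21]
  11. access 76: MISS, evict 51. Cache (LRU->MRU): [21 76]
  12. access 51: MISS, evict 21. Cache (LRU->MRU): [76 51]
  13. access 52: MISS, evict 76. Cache (LRU->MRU): [51 52]
  14. access 7: MISS, evict 51. Cache (LRU->MRU): [52 7]
  15. access 94: MISS, evict 52. Cache (LRU->MRU): [7 94]
  16. access 76: MISS, evict 7. Cache (LRU->MRU): [94 76]
  17. access 76: HIT. Cache (LRU->MRU): [94 76]
  18. access 48: MISS, evict 94. Cache (LRU->MRU): [76 48]
  19. access 76: HIT. Cache (LRU->MRU): [48 76]
  20. access 7: MISS, evict 48. Cache (LRU->MRU): [76 7]
  21. access 41: MISS, evict 76. Cache (LRU->MRU): [7 41]
  22. access 7: HIT. Cache (LRU->MRU): [41 7]
  23. access 76: MISS, evict 41. Cache (LRU->MRU): [7 76]
  24. access 94: MISS, evict 7. Cache (LRU->MRU): [76 94]
  25. access 88: MISS, evict 76. Cache (LRU->MRU): [94 88]
  26. access 21: MISS, evict 94. Cache (LRU->MRU): [88 21]
  27. access 41: MISS, evict 88. Cache (LRU->MRU): [21 41]
  28. access 21: HIT. Cache (LRU->MRU): [41 21]
  29. access 21: HIT. Cache (LRU->MRU): [41 21]
  30. access 41: HIT. Cache (LRU->MRU): [21 41]
  31. access 51: MISS, evict 21. Cache (LRU->MRU): [41 51]
  32. access 41: HIT. Cache (LRU->MRU): [51 41]
  33. access 48: MISS, evict 51. Cache (LRU->MRU): [41 48]
  34. access 41: HIT. Cache (LRU->MRU): [48 41]
Total: 8 hits, 26 misses, 24 evictions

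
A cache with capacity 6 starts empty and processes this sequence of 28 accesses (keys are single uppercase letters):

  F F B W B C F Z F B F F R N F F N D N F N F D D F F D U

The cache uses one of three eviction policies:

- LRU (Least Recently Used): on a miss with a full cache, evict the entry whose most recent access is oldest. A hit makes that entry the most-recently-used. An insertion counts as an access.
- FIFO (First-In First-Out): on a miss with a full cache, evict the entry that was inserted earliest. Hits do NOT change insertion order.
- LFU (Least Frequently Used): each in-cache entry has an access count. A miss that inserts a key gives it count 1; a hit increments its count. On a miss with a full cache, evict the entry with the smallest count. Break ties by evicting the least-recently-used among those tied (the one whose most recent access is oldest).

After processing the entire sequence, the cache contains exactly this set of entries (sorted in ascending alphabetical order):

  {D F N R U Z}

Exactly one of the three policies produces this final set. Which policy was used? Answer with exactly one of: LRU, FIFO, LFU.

Simulating under each policy and comparing final sets:
  LRU: final set = {B D F N R U} -> differs
  FIFO: final set = {D F N R U Z} -> MATCHES target
  LFU: final set = {B D F N R U} -> differs
Only FIFO produces the target set.

Answer: FIFO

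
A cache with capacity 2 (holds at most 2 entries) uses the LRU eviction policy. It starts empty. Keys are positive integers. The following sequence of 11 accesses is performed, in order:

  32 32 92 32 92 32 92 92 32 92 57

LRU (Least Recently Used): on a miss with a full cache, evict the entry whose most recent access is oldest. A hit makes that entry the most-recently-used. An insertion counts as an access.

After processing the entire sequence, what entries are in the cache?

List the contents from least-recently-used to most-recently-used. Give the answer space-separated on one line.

LRU simulation (capacity=2):
  1. access 32: MISS. Cache (LRU->MRU): [32]
  2. access 32: HIT. Cache (LRU->MRU): [32]
  3. access 92: MISS. Cache (LRU->MRU): [32 92]
  4. access 32: HIT. Cache (LRU->MRU): [92 32]
  5. access 92: HIT. Cache (LRU->MRU): [32 92]
  6. access 32: HIT. Cache (LRU->MRU): [92 32]
  7. access 92: HIT. Cache (LRU->MRU): [32 92]
  8. access 92: HIT. Cache (LRU->MRU): [32 92]
  9. access 32: HIT. Cache (LRU->MRU): [92 32]
  10. access 92: HIT. Cache (LRU->MRU): [32 92]
  11. access 57: MISS, evict 32. Cache (LRU->MRU): [92 57]
Total: 8 hits, 3 misses, 1 evictions

Answer: 92 57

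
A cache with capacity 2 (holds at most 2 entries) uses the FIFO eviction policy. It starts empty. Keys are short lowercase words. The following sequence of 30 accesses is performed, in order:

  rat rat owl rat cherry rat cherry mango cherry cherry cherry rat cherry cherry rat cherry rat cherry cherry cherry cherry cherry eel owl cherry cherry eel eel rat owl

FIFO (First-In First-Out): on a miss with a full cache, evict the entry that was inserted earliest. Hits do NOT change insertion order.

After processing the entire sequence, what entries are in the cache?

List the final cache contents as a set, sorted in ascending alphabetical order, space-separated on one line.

Answer: owl rat

Derivation:
FIFO simulation (capacity=2):
  1. access rat: MISS. Cache (old->new): [rat]
  2. access rat: HIT. Cache (old->new): [rat]
  3. access owl: MISS. Cache (old->new): [rat owl]
  4. access rat: HIT. Cache (old->new): [rat owl]
  5. access cherry: MISS, evict rat. Cache (old->new): [owl cherry]
  6. access rat: MISS, evict owl. Cache (old->new): [cherry rat]
  7. access cherry: HIT. Cache (old->new): [cherry rat]
  8. access mango: MISS, evict cherry. Cache (old->new): [rat mango]
  9. access cherry: MISS, evict rat. Cache (old->new): [mango cherry]
  10. access cherry: HIT. Cache (old->new): [mango cherry]
  11. access cherry: HIT. Cache (old->new): [mango cherry]
  12. access rat: MISS, evict mango. Cache (old->new): [cherry rat]
  13. access cherry: HIT. Cache (old->new): [cherry rat]
  14. access cherry: HIT. Cache (old->new): [cherry rat]
  15. access rat: HIT. Cache (old->new): [cherry rat]
  16. access cherry: HIT. Cache (old->new): [cherry rat]
  17. access rat: HIT. Cache (old->new): [cherry rat]
  18. access cherry: HIT. Cache (old->new): [cherry rat]
  19. access cherry: HIT. Cache (old->new): [cherry rat]
  20. access cherry: HIT. Cache (old->new): [cherry rat]
  21. access cherry: HIT. Cache (old->new): [cherry rat]
  22. access cherry: HIT. Cache (old->new): [cherry rat]
  23. access eel: MISS, evict cherry. Cache (old->new): [rat eel]
  24. access owl: MISS, evict rat. Cache (old->new): [eel owl]
  25. access cherry: MISS, evict eel. Cache (old->new): [owl cherry]
  26. access cherry: HIT. Cache (old->new): [owl cherry]
  27. access eel: MISS, evict owl. Cache (old->new): [cherry eel]
  28. access eel: HIT. Cache (old->new): [cherry eel]
  29. access rat: MISS, evict cherry. Cache (old->new): [eel rat]
  30. access owl: MISS, evict eel. Cache (old->new): [rat owl]
Total: 17 hits, 13 misses, 11 evictions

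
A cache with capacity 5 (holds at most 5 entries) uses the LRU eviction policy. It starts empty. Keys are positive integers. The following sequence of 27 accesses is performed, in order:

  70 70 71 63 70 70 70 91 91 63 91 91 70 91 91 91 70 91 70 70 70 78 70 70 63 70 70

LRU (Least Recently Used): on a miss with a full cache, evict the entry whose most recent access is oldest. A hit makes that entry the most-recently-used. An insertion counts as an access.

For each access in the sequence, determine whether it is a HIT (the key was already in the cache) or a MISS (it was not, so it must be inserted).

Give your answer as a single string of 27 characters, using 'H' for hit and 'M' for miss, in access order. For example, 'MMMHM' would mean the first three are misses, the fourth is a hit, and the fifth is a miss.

Answer: MHMMHHHMHHHHHHHHHHHHHMHHHHH

Derivation:
LRU simulation (capacity=5):
  1. access 70: MISS. Cache (LRU->MRU): [70]
  2. access 70: HIT. Cache (LRU->MRU): [70]
  3. access 71: MISS. Cache (LRU->MRU): [70 71]
  4. access 63: MISS. Cache (LRU->MRU): [70 71 63]
  5. access 70: HIT. Cache (LRU->MRU): [71 63 70]
  6. access 70: HIT. Cache (LRU->MRU): [71 63 70]
  7. access 70: HIT. Cache (LRU->MRU): [71 63 70]
  8. access 91: MISS. Cache (LRU->MRU): [71 63 70 91]
  9. access 91: HIT. Cache (LRU->MRU): [71 63 70 91]
  10. access 63: HIT. Cache (LRU->MRU): [71 70 91 63]
  11. access 91: HIT. Cache (LRU->MRU): [71 70 63 91]
  12. access 91: HIT. Cache (LRU->MRU): [71 70 63 91]
  13. access 70: HIT. Cache (LRU->MRU): [71 63 91 70]
  14. access 91: HIT. Cache (LRU->MRU): [71 63 70 91]
  15. access 91: HIT. Cache (LRU->MRU): [71 63 70 91]
  16. access 91: HIT. Cache (LRU->MRU): [71 63 70 91]
  17. access 70: HIT. Cache (LRU->MRU): [71 63 91 70]
  18. access 91: HIT. Cache (LRU->MRU): [71 63 70 91]
  19. access 70: HIT. Cache (LRU->MRU): [71 63 91 70]
  20. access 70: HIT. Cache (LRU->MRU): [71 63 91 70]
  21. access 70: HIT. Cache (LRU->MRU): [71 63 91 70]
  22. access 78: MISS. Cache (LRU->MRU): [71 63 91 70 78]
  23. access 70: HIT. Cache (LRU->MRU): [71 63 91 78 70]
  24. access 70: HIT. Cache (LRU->MRU): [71 63 91 78 70]
  25. access 63: HIT. Cache (LRU->MRU): [71 91 78 70 63]
  26. access 70: HIT. Cache (LRU->MRU): [71 91 78 63 70]
  27. access 70: HIT. Cache (LRU->MRU): [71 91 78 63 70]
Total: 22 hits, 5 misses, 0 evictions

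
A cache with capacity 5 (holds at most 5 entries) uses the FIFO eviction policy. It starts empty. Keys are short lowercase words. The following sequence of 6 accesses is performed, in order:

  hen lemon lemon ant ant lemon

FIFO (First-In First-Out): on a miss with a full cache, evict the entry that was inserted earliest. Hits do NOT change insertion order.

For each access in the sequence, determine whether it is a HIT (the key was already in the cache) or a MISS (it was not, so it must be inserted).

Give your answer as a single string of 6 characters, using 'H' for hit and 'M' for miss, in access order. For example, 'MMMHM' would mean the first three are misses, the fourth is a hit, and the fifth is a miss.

Answer: MMHMHH

Derivation:
FIFO simulation (capacity=5):
  1. access hen: MISS. Cache (old->new): [hen]
  2. access lemon: MISS. Cache (old->new): [hen lemon]
  3. access lemon: HIT. Cache (old->new): [hen lemon]
  4. access ant: MISS. Cache (old->new): [hen lemon ant]
  5. access ant: HIT. Cache (old->new): [hen lemon ant]
  6. access lemon: HIT. Cache (old->new): [hen lemon ant]
Total: 3 hits, 3 misses, 0 evictions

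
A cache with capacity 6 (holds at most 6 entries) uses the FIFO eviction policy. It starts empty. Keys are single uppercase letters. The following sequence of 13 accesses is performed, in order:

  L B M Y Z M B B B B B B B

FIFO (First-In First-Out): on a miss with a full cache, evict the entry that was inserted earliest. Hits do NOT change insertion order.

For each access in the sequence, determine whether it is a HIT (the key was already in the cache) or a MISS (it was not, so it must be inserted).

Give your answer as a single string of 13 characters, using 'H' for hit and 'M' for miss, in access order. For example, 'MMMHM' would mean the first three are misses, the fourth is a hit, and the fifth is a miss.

Answer: MMMMMHHHHHHHH

Derivation:
FIFO simulation (capacity=6):
  1. access L: MISS. Cache (old->new): [L]
  2. access B: MISS. Cache (old->new): [L B]
  3. access M: MISS. Cache (old->new): [L B M]
  4. access Y: MISS. Cache (old->new): [L B M Y]
  5. access Z: MISS. Cache (old->new): [L B M Y Z]
  6. access M: HIT. Cache (old->new): [L B M Y Z]
  7. access B: HIT. Cache (old->new): [L B M Y Z]
  8. access B: HIT. Cache (old->new): [L B M Y Z]
  9. access B: HIT. Cache (old->new): [L B M Y Z]
  10. access B: HIT. Cache (old->new): [L B M Y Z]
  11. access B: HIT. Cache (old->new): [L B M Y Z]
  12. access B: HIT. Cache (old->new): [L B M Y Z]
  13. access B: HIT. Cache (old->new): [L B M Y Z]
Total: 8 hits, 5 misses, 0 evictions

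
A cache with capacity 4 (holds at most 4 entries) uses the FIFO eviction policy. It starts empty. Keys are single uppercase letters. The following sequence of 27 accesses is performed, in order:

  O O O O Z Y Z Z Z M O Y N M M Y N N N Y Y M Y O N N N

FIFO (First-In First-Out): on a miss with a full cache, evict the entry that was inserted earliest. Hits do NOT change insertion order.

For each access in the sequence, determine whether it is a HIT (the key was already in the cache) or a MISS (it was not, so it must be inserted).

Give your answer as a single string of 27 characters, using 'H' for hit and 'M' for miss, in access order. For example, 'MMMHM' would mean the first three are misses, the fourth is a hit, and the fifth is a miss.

FIFO simulation (capacity=4):
  1. access O: MISS. Cache (old->new): [O]
  2. access O: HIT. Cache (old->new): [O]
  3. access O: HIT. Cache (old->new): [O]
  4. access O: HIT. Cache (old->new): [O]
  5. access Z: MISS. Cache (old->new): [O Z]
  6. access Y: MISS. Cache (old->new): [O Z Y]
  7. access Z: HIT. Cache (old->new): [O Z Y]
  8. access Z: HIT. Cache (old->new): [O Z Y]
  9. access Z: HIT. Cache (old->new): [O Z Y]
  10. access M: MISS. Cache (old->new): [O Z Y M]
  11. access O: HIT. Cache (old->new): [O Z Y M]
  12. access Y: HIT. Cache (old->new): [O Z Y M]
  13. access N: MISS, evict O. Cache (old->new): [Z Y M N]
  14. access M: HIT. Cache (old->new): [Z Y M N]
  15. access M: HIT. Cache (old->new): [Z Y M N]
  16. access Y: HIT. Cache (old->new): [Z Y M N]
  17. access N: HIT. Cache (old->new): [Z Y M N]
  18. access N: HIT. Cache (old->new): [Z Y M N]
  19. access N: HIT. Cache (old->new): [Z Y M N]
  20. access Y: HIT. Cache (old->new): [Z Y M N]
  21. access Y: HIT. Cache (old->new): [Z Y M N]
  22. access M: HIT. Cache (old->new): [Z Y M N]
  23. access Y: HIT. Cache (old->new): [Z Y M N]
  24. access O: MISS, evict Z. Cache (old->new): [Y M N O]
  25. access N: HIT. Cache (old->new): [Y M N O]
  26. access N: HIT. Cache (old->new): [Y M N O]
  27. access N: HIT. Cache (old->new): [Y M N O]
Total: 21 hits, 6 misses, 2 evictions

Answer: MHHHMMHHHMHHMHHHHHHHHHHMHHH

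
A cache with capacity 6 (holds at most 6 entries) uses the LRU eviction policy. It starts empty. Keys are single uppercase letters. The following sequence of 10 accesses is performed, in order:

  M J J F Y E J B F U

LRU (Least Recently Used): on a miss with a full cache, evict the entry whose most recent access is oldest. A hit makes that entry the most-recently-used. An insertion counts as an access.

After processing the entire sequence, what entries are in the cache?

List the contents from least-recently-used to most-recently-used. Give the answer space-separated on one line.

LRU simulation (capacity=6):
  1. access M: MISS. Cache (LRU->MRU): [M]
  2. access J: MISS. Cache (LRU->MRU): [M J]
  3. access J: HIT. Cache (LRU->MRU): [M J]
  4. access F: MISS. Cache (LRU->MRU): [M J F]
  5. access Y: MISS. Cache (LRU->MRU): [M J F Y]
  6. access E: MISS. Cache (LRU->MRU): [M J F Y E]
  7. access J: HIT. Cache (LRU->MRU): [M F Y E J]
  8. access B: MISS. Cache (LRU->MRU): [M F Y E J B]
  9. access F: HIT. Cache (LRU->MRU): [M Y E J B F]
  10. access U: MISS, evict M. Cache (LRU->MRU): [Y E J B F U]
Total: 3 hits, 7 misses, 1 evictions

Answer: Y E J B F U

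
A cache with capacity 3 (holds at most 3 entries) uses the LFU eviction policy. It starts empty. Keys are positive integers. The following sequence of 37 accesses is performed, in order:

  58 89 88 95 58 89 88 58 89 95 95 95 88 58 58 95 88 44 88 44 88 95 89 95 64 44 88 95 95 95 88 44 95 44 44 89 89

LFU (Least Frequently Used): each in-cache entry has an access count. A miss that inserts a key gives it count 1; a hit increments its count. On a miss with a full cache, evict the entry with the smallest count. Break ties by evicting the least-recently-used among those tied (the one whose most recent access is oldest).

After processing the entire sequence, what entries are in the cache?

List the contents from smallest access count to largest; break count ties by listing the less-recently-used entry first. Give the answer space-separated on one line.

LFU simulation (capacity=3):
  1. access 58: MISS. Cache: [58(c=1)]
  2. access 89: MISS. Cache: [58(c=1) 89(c=1)]
  3. access 88: MISS. Cache: [58(c=1) 89(c=1) 88(c=1)]
  4. access 95: MISS, evict 58(c=1). Cache: [89(c=1) 88(c=1) 95(c=1)]
  5. access 58: MISS, evict 89(c=1). Cache: [88(c=1) 95(c=1) 58(c=1)]
  6. access 89: MISS, evict 88(c=1). Cache: [95(c=1) 58(c=1) 89(c=1)]
  7. access 88: MISS, evict 95(c=1). Cache: [58(c=1) 89(c=1) 88(c=1)]
  8. access 58: HIT, count now 2. Cache: [89(c=1) 88(c=1) 58(c=2)]
  9. access 89: HIT, count now 2. Cache: [88(c=1) 58(c=2) 89(c=2)]
  10. access 95: MISS, evict 88(c=1). Cache: [95(c=1) 58(c=2) 89(c=2)]
  11. access 95: HIT, count now 2. Cache: [58(c=2) 89(c=2) 95(c=2)]
  12. access 95: HIT, count now 3. Cache: [58(c=2) 89(c=2) 95(c=3)]
  13. access 88: MISS, evict 58(c=2). Cache: [88(c=1) 89(c=2) 95(c=3)]
  14. access 58: MISS, evict 88(c=1). Cache: [58(c=1) 89(c=2) 95(c=3)]
  15. access 58: HIT, count now 2. Cache: [89(c=2) 58(c=2) 95(c=3)]
  16. access 95: HIT, count now 4. Cache: [89(c=2) 58(c=2) 95(c=4)]
  17. access 88: MISS, evict 89(c=2). Cache: [88(c=1) 58(c=2) 95(c=4)]
  18. access 44: MISS, evict 88(c=1). Cache: [44(c=1) 58(c=2) 95(c=4)]
  19. access 88: MISS, evict 44(c=1). Cache: [88(c=1) 58(c=2) 95(c=4)]
  20. access 44: MISS, evict 88(c=1). Cache: [44(c=1) 58(c=2) 95(c=4)]
  21. access 88: MISS, evict 44(c=1). Cache: [88(c=1) 58(c=2) 95(c=4)]
  22. access 95: HIT, count now 5. Cache: [88(c=1) 58(c=2) 95(c=5)]
  23. access 89: MISS, evict 88(c=1). Cache: [89(c=1) 58(c=2) 95(c=5)]
  24. access 95: HIT, count now 6. Cache: [89(c=1) 58(c=2) 95(c=6)]
  25. access 64: MISS, evict 89(c=1). Cache: [64(c=1) 58(c=2) 95(c=6)]
  26. access 44: MISS, evict 64(c=1). Cache: [44(c=1) 58(c=2) 95(c=6)]
  27. access 88: MISS, evict 44(c=1). Cache: [88(c=1) 58(c=2) 95(c=6)]
  28. access 95: HIT, count now 7. Cache: [88(c=1) 58(c=2) 95(c=7)]
  29. access 95: HIT, count now 8. Cache: [88(c=1) 58(c=2) 95(c=8)]
  30. access 95: HIT, count now 9. Cache: [88(c=1) 58(c=2) 95(c=9)]
  31. access 88: HIT, count now 2. Cache: [58(c=2) 88(c=2) 95(c=9)]
  32. access 44: MISS, evict 58(c=2). Cache: [44(c=1) 88(c=2) 95(c=9)]
  33. access 95: HIT, count now 10. Cache: [44(c=1) 88(c=2) 95(c=10)]
  34. access 44: HIT, count now 2. Cache: [88(c=2) 44(c=2) 95(c=10)]
  35. access 44: HIT, count now 3. Cache: [88(c=2) 44(c=3) 95(c=10)]
  36. access 89: MISS, evict 88(c=2). Cache: [89(c=1) 44(c=3) 95(c=10)]
  37. access 89: HIT, count now 2. Cache: [89(c=2) 44(c=3) 95(c=10)]
Total: 16 hits, 21 misses, 18 evictions

Answer: 89 44 95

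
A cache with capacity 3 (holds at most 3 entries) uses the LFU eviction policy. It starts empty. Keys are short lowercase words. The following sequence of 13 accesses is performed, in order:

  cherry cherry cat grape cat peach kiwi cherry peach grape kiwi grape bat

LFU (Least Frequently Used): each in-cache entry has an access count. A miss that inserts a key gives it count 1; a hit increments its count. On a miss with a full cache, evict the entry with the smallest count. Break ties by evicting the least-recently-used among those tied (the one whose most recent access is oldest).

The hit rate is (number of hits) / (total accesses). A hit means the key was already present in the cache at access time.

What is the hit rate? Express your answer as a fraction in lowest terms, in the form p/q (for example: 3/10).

LFU simulation (capacity=3):
  1. access cherry: MISS. Cache: [cherry(c=1)]
  2. access cherry: HIT, count now 2. Cache: [cherry(c=2)]
  3. access cat: MISS. Cache: [cat(c=1) cherry(c=2)]
  4. access grape: MISS. Cache: [cat(c=1) grape(c=1) cherry(c=2)]
  5. access cat: HIT, count now 2. Cache: [grape(c=1) cherry(c=2) cat(c=2)]
  6. access peach: MISS, evict grape(c=1). Cache: [peach(c=1) cherry(c=2) cat(c=2)]
  7. access kiwi: MISS, evict peach(c=1). Cache: [kiwi(c=1) cherry(c=2) cat(c=2)]
  8. access cherry: HIT, count now 3. Cache: [kiwi(c=1) cat(c=2) cherry(c=3)]
  9. access peach: MISS, evict kiwi(c=1). Cache: [peach(c=1) cat(c=2) cherry(c=3)]
  10. access grape: MISS, evict peach(c=1). Cache: [grape(c=1) cat(c=2) cherry(c=3)]
  11. access kiwi: MISS, evict grape(c=1). Cache: [kiwi(c=1) cat(c=2) cherry(c=3)]
  12. access grape: MISS, evict kiwi(c=1). Cache: [grape(c=1) cat(c=2) cherry(c=3)]
  13. access bat: MISS, evict grape(c=1). Cache: [bat(c=1) cat(c=2) cherry(c=3)]
Total: 3 hits, 10 misses, 7 evictions

Hit rate = 3/13

Answer: 3/13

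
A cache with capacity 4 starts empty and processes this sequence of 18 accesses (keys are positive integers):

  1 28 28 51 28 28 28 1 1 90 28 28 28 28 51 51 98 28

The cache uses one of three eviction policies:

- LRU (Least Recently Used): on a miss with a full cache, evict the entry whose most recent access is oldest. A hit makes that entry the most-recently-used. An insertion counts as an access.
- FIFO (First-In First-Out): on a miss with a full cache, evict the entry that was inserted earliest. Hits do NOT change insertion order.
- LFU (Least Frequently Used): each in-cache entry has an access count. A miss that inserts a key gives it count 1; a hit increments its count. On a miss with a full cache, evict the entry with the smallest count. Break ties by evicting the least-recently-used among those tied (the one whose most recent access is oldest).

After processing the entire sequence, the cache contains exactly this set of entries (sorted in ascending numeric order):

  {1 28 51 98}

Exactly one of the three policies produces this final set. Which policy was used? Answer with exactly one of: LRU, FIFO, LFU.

Answer: LFU

Derivation:
Simulating under each policy and comparing final sets:
  LRU: final set = {28 51 90 98} -> differs
  FIFO: final set = {28 51 90 98} -> differs
  LFU: final set = {1 28 51 98} -> MATCHES target
Only LFU produces the target set.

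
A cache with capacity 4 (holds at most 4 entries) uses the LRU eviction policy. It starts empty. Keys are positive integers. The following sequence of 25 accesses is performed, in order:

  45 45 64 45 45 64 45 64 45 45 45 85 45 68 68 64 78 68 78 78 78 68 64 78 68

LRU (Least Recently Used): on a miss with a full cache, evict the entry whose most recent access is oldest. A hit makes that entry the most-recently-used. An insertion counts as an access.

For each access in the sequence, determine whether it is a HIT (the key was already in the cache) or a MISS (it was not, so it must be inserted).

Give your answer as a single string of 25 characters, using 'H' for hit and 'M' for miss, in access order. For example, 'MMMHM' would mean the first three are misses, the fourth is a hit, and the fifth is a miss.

Answer: MHMHHHHHHHHMHMHHMHHHHHHHH

Derivation:
LRU simulation (capacity=4):
  1. access 45: MISS. Cache (LRU->MRU): [45]
  2. access 45: HIT. Cache (LRU->MRU): [45]
  3. access 64: MISS. Cache (LRU->MRU): [45 64]
  4. access 45: HIT. Cache (LRU->MRU): [64 45]
  5. access 45: HIT. Cache (LRU->MRU): [64 45]
  6. access 64: HIT. Cache (LRU->MRU): [45 64]
  7. access 45: HIT. Cache (LRU->MRU): [64 45]
  8. access 64: HIT. Cache (LRU->MRU): [45 64]
  9. access 45: HIT. Cache (LRU->MRU): [64 45]
  10. access 45: HIT. Cache (LRU->MRU): [64 45]
  11. access 45: HIT. Cache (LRU->MRU): [64 45]
  12. access 85: MISS. Cache (LRU->MRU): [64 45 85]
  13. access 45: HIT. Cache (LRU->MRU): [64 85 45]
  14. access 68: MISS. Cache (LRU->MRU): [64 85 45 68]
  15. access 68: HIT. Cache (LRU->MRU): [64 85 45 68]
  16. access 64: HIT. Cache (LRU->MRU): [85 45 68 64]
  17. access 78: MISS, evict 85. Cache (LRU->MRU): [45 68 64 78]
  18. access 68: HIT. Cache (LRU->MRU): [45 64 78 68]
  19. access 78: HIT. Cache (LRU->MRU): [45 64 68 78]
  20. access 78: HIT. Cache (LRU->MRU): [45 64 68 78]
  21. access 78: HIT. Cache (LRU->MRU): [45 64 68 78]
  22. access 68: HIT. Cache (LRU->MRU): [45 64 78 68]
  23. access 64: HIT. Cache (LRU->MRU): [45 78 68 64]
  24. access 78: HIT. Cache (LRU->MRU): [45 68 64 78]
  25. access 68: HIT. Cache (LRU->MRU): [45 64 78 68]
Total: 20 hits, 5 misses, 1 evictions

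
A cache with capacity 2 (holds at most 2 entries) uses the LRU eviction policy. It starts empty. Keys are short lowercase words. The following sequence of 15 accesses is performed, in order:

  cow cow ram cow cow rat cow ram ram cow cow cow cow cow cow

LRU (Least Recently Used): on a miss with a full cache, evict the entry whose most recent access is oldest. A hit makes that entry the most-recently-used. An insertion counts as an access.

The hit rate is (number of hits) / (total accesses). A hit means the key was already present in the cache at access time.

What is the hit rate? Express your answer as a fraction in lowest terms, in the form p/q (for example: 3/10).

Answer: 11/15

Derivation:
LRU simulation (capacity=2):
  1. access cow: MISS. Cache (LRU->MRU): [cow]
  2. access cow: HIT. Cache (LRU->MRU): [cow]
  3. access ram: MISS. Cache (LRU->MRU): [cow ram]
  4. access cow: HIT. Cache (LRU->MRU): [ram cow]
  5. access cow: HIT. Cache (LRU->MRU): [ram cow]
  6. access rat: MISS, evict ram. Cache (LRU->MRU): [cow rat]
  7. access cow: HIT. Cache (LRU->MRU): [rat cow]
  8. access ram: MISS, evict rat. Cache (LRU->MRU): [cow ram]
  9. access ram: HIT. Cache (LRU->MRU): [cow ram]
  10. access cow: HIT. Cache (LRU->MRU): [ram cow]
  11. access cow: HIT. Cache (LRU->MRU): [ram cow]
  12. access cow: HIT. Cache (LRU->MRU): [ram cow]
  13. access cow: HIT. Cache (LRU->MRU): [ram cow]
  14. access cow: HIT. Cache (LRU->MRU): [ram cow]
  15. access cow: HIT. Cache (LRU->MRU): [ram cow]
Total: 11 hits, 4 misses, 2 evictions

Hit rate = 11/15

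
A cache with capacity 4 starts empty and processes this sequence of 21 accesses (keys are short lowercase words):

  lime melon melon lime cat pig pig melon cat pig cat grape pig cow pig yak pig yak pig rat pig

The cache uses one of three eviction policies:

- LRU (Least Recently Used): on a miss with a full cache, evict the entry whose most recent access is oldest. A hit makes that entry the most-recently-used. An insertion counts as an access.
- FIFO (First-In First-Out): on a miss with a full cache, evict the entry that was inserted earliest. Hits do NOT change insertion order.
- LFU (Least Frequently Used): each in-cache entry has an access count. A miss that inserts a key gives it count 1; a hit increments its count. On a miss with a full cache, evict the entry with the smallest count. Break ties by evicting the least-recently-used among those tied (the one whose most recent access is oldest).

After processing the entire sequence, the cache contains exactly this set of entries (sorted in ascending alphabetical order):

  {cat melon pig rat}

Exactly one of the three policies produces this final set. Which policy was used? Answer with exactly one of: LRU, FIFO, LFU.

Answer: LFU

Derivation:
Simulating under each policy and comparing final sets:
  LRU: final set = {cow pig rat yak} -> differs
  FIFO: final set = {cow pig rat yak} -> differs
  LFU: final set = {cat melon pig rat} -> MATCHES target
Only LFU produces the target set.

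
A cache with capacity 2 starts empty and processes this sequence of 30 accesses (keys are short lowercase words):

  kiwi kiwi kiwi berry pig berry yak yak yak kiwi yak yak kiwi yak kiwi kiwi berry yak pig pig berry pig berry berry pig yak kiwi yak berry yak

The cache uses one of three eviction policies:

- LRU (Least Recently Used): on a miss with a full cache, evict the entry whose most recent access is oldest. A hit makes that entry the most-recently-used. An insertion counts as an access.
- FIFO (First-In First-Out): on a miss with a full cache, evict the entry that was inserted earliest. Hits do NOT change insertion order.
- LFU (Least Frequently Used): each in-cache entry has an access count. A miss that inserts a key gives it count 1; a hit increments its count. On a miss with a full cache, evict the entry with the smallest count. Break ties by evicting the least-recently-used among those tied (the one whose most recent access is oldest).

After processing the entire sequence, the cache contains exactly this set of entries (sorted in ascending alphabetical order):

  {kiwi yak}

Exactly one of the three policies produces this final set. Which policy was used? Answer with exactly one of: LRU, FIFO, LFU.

Simulating under each policy and comparing final sets:
  LRU: final set = {berry yak} -> differs
  FIFO: final set = {berry yak} -> differs
  LFU: final set = {kiwi yak} -> MATCHES target
Only LFU produces the target set.

Answer: LFU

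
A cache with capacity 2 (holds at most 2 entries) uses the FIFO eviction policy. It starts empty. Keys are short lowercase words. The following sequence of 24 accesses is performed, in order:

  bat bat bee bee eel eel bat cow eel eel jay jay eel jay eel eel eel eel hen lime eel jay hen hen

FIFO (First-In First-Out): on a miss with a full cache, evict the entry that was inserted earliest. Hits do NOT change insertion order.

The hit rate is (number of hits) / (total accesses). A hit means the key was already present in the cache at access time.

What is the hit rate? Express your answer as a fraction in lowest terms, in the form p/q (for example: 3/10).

Answer: 1/2

Derivation:
FIFO simulation (capacity=2):
  1. access bat: MISS. Cache (old->new): [bat]
  2. access bat: HIT. Cache (old->new): [bat]
  3. access bee: MISS. Cache (old->new): [bat bee]
  4. access bee: HIT. Cache (old->new): [bat bee]
  5. access eel: MISS, evict bat. Cache (old->new): [bee eel]
  6. access eel: HIT. Cache (old->new): [bee eel]
  7. access bat: MISS, evict bee. Cache (old->new): [eel bat]
  8. access cow: MISS, evict eel. Cache (old->new): [bat cow]
  9. access eel: MISS, evict bat. Cache (old->new): [cow eel]
  10. access eel: HIT. Cache (old->new): [cow eel]
  11. access jay: MISS, evict cow. Cache (old->new): [eel jay]
  12. access jay: HIT. Cache (old->new): [eel jay]
  13. access eel: HIT. Cache (old->new): [eel jay]
  14. access jay: HIT. Cache (old->new): [eel jay]
  15. access eel: HIT. Cache (old->new): [eel jay]
  16. access eel: HIT. Cache (old->new): [eel jay]
  17. access eel: HIT. Cache (old->new): [eel jay]
  18. access eel: HIT. Cache (old->new): [eel jay]
  19. access hen: MISS, evict eel. Cache (old->new): [jay hen]
  20. access lime: MISS, evict jay. Cache (old->new): [hen lime]
  21. access eel: MISS, evict hen. Cache (old->new): [lime eel]
  22. access jay: MISS, evict lime. Cache (old->new): [eel jay]
  23. access hen: MISS, evict eel. Cache (old->new): [jay hen]
  24. access hen: HIT. Cache (old->new): [jay hen]
Total: 12 hits, 12 misses, 10 evictions

Hit rate = 12/24 = 1/2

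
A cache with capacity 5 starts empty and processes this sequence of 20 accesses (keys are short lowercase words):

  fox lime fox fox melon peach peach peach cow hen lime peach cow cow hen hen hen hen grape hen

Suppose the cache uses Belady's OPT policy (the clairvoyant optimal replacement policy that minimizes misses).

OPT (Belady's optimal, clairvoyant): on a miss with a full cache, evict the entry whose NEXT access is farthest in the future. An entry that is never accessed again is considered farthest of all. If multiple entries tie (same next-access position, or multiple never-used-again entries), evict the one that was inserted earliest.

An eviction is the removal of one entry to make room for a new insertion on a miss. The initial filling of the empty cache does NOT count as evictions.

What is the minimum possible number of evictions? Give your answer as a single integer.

Answer: 2

Derivation:
OPT (Belady) simulation (capacity=5):
  1. access fox: MISS. Cache: [fox]
  2. access lime: MISS. Cache: [fox lime]
  3. access fox: HIT. Next use of fox: step 4. Cache: [fox lime]
  4. access fox: HIT. Next use of fox: never. Cache: [fox lime]
  5. access melon: MISS. Cache: [fox lime melon]
  6. access peach: MISS. Cache: [fox lime melon peach]
  7. access peach: HIT. Next use of peach: step 8. Cache: [fox lime melon peach]
  8. access peach: HIT. Next use of peach: step 12. Cache: [fox lime melon peach]
  9. access cow: MISS. Cache: [fox lime melon peach cow]
  10. access hen: MISS, evict fox (next use: never). Cache: [lime melon peach cow hen]
  11. access lime: HIT. Next use of lime: never. Cache: [lime melon peach cow hen]
  12. access peach: HIT. Next use of peach: never. Cache: [lime melon peach cow hen]
  13. access cow: HIT. Next use of cow: step 14. Cache: [lime melon peach cow hen]
  14. access cow: HIT. Next use of cow: never. Cache: [lime melon peach cow hen]
  15. access hen: HIT. Next use of hen: step 16. Cache: [lime melon peach cow hen]
  16. access hen: HIT. Next use of hen: step 17. Cache: [lime melon peach cow hen]
  17. access hen: HIT. Next use of hen: step 18. Cache: [lime melon peach cow hen]
  18. access hen: HIT. Next use of hen: step 20. Cache: [lime melon peach cow hen]
  19. access grape: MISS, evict lime (next use: never). Cache: [melon peach cow hen grape]
  20. access hen: HIT. Next use of hen: never. Cache: [melon peach cow hen grape]
Total: 13 hits, 7 misses, 2 evictions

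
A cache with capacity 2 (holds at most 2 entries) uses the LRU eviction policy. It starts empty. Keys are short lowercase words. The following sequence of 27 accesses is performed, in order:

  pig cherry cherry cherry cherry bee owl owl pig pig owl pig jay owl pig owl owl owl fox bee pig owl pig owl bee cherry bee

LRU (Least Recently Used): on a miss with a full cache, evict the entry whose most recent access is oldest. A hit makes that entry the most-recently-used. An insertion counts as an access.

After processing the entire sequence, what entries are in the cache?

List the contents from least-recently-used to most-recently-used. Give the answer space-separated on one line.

LRU simulation (capacity=2):
  1. access pig: MISS. Cache (LRU->MRU): [pig]
  2. access cherry: MISS. Cache (LRU->MRU): [pig cherry]
  3. access cherry: HIT. Cache (LRU->MRU): [pig cherry]
  4. access cherry: HIT. Cache (LRU->MRU): [pig cherry]
  5. access cherry: HIT. Cache (LRU->MRU): [pig cherry]
  6. access bee: MISS, evict pig. Cache (LRU->MRU): [cherry bee]
  7. access owl: MISS, evict cherry. Cache (LRU->MRU): [bee owl]
  8. access owl: HIT. Cache (LRU->MRU): [bee owl]
  9. access pig: MISS, evict bee. Cache (LRU->MRU): [owl pig]
  10. access pig: HIT. Cache (LRU->MRU): [owl pig]
  11. access owl: HIT. Cache (LRU->MRU): [pig owl]
  12. access pig: HIT. Cache (LRU->MRU): [owl pig]
  13. access jay: MISS, evict owl. Cache (LRU->MRU): [pig jay]
  14. access owl: MISS, evict pig. Cache (LRU->MRU): [jay owl]
  15. access pig: MISS, evict jay. Cache (LRU->MRU): [owl pig]
  16. access owl: HIT. Cache (LRU->MRU): [pig owl]
  17. access owl: HIT. Cache (LRU->MRU): [pig owl]
  18. access owl: HIT. Cache (LRU->MRU): [pig owl]
  19. access fox: MISS, evict pig. Cache (LRU->MRU): [owl fox]
  20. access bee: MISS, evict owl. Cache (LRU->MRU): [fox bee]
  21. access pig: MISS, evict fox. Cache (LRU->MRU): [bee pig]
  22. access owl: MISS, evict bee. Cache (LRU->MRU): [pig owl]
  23. access pig: HIT. Cache (LRU->MRU): [owl pig]
  24. access owl: HIT. Cache (LRU->MRU): [pig owl]
  25. access bee: MISS, evict pig. Cache (LRU->MRU): [owl bee]
  26. access cherry: MISS, evict owl. Cache (LRU->MRU): [bee cherry]
  27. access bee: HIT. Cache (LRU->MRU): [cherry bee]
Total: 13 hits, 14 misses, 12 evictions

Answer: cherry bee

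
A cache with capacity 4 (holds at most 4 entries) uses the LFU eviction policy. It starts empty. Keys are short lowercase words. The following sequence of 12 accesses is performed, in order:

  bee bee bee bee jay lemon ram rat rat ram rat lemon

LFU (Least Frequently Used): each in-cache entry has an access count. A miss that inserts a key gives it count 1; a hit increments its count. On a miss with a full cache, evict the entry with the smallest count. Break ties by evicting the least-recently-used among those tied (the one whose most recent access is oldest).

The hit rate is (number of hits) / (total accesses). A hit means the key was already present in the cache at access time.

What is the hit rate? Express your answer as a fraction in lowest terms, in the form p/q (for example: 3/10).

LFU simulation (capacity=4):
  1. access bee: MISS. Cache: [bee(c=1)]
  2. access bee: HIT, count now 2. Cache: [bee(c=2)]
  3. access bee: HIT, count now 3. Cache: [bee(c=3)]
  4. access bee: HIT, count now 4. Cache: [bee(c=4)]
  5. access jay: MISS. Cache: [jay(c=1) bee(c=4)]
  6. access lemon: MISS. Cache: [jay(c=1) lemon(c=1) bee(c=4)]
  7. access ram: MISS. Cache: [jay(c=1) lemon(c=1) ram(c=1) bee(c=4)]
  8. access rat: MISS, evict jay(c=1). Cache: [lemon(c=1) ram(c=1) rat(c=1) bee(c=4)]
  9. access rat: HIT, count now 2. Cache: [lemon(c=1) ram(c=1) rat(c=2) bee(c=4)]
  10. access ram: HIT, count now 2. Cache: [lemon(c=1) rat(c=2) ram(c=2) bee(c=4)]
  11. access rat: HIT, count now 3. Cache: [lemon(c=1) ram(c=2) rat(c=3) bee(c=4)]
  12. access lemon: HIT, count now 2. Cache: [ram(c=2) lemon(c=2) rat(c=3) bee(c=4)]
Total: 7 hits, 5 misses, 1 evictions

Hit rate = 7/12

Answer: 7/12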